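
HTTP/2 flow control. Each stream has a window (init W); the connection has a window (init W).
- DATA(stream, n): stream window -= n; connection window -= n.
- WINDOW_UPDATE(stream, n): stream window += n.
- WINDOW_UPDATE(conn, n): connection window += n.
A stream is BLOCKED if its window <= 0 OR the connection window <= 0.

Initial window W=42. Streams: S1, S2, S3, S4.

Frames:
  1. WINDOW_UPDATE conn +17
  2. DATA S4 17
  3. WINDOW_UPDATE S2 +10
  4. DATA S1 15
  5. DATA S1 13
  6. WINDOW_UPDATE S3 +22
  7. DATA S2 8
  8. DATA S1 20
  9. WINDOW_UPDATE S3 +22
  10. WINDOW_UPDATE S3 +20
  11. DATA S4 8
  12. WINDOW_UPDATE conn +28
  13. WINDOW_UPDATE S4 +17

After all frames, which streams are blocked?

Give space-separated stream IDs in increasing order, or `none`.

Op 1: conn=59 S1=42 S2=42 S3=42 S4=42 blocked=[]
Op 2: conn=42 S1=42 S2=42 S3=42 S4=25 blocked=[]
Op 3: conn=42 S1=42 S2=52 S3=42 S4=25 blocked=[]
Op 4: conn=27 S1=27 S2=52 S3=42 S4=25 blocked=[]
Op 5: conn=14 S1=14 S2=52 S3=42 S4=25 blocked=[]
Op 6: conn=14 S1=14 S2=52 S3=64 S4=25 blocked=[]
Op 7: conn=6 S1=14 S2=44 S3=64 S4=25 blocked=[]
Op 8: conn=-14 S1=-6 S2=44 S3=64 S4=25 blocked=[1, 2, 3, 4]
Op 9: conn=-14 S1=-6 S2=44 S3=86 S4=25 blocked=[1, 2, 3, 4]
Op 10: conn=-14 S1=-6 S2=44 S3=106 S4=25 blocked=[1, 2, 3, 4]
Op 11: conn=-22 S1=-6 S2=44 S3=106 S4=17 blocked=[1, 2, 3, 4]
Op 12: conn=6 S1=-6 S2=44 S3=106 S4=17 blocked=[1]
Op 13: conn=6 S1=-6 S2=44 S3=106 S4=34 blocked=[1]

Answer: S1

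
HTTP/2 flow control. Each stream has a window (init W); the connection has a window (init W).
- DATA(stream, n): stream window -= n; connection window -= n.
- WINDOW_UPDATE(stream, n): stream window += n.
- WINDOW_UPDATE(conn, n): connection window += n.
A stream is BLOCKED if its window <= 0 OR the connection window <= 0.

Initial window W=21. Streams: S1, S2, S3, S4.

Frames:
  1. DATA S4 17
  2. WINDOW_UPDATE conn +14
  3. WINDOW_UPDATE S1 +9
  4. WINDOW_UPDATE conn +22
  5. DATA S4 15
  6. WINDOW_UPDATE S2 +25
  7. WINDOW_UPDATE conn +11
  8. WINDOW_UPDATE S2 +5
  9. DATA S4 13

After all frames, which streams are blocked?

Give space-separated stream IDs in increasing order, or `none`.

Answer: S4

Derivation:
Op 1: conn=4 S1=21 S2=21 S3=21 S4=4 blocked=[]
Op 2: conn=18 S1=21 S2=21 S3=21 S4=4 blocked=[]
Op 3: conn=18 S1=30 S2=21 S3=21 S4=4 blocked=[]
Op 4: conn=40 S1=30 S2=21 S3=21 S4=4 blocked=[]
Op 5: conn=25 S1=30 S2=21 S3=21 S4=-11 blocked=[4]
Op 6: conn=25 S1=30 S2=46 S3=21 S4=-11 blocked=[4]
Op 7: conn=36 S1=30 S2=46 S3=21 S4=-11 blocked=[4]
Op 8: conn=36 S1=30 S2=51 S3=21 S4=-11 blocked=[4]
Op 9: conn=23 S1=30 S2=51 S3=21 S4=-24 blocked=[4]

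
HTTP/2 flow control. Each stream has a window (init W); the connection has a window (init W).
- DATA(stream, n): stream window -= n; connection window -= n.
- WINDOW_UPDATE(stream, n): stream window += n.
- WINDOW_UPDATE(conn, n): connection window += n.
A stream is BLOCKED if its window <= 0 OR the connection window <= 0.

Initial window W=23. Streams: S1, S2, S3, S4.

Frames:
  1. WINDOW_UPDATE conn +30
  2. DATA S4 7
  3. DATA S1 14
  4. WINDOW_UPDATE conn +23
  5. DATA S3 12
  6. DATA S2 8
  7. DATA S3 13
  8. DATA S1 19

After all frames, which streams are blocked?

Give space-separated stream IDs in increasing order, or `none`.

Answer: S1 S3

Derivation:
Op 1: conn=53 S1=23 S2=23 S3=23 S4=23 blocked=[]
Op 2: conn=46 S1=23 S2=23 S3=23 S4=16 blocked=[]
Op 3: conn=32 S1=9 S2=23 S3=23 S4=16 blocked=[]
Op 4: conn=55 S1=9 S2=23 S3=23 S4=16 blocked=[]
Op 5: conn=43 S1=9 S2=23 S3=11 S4=16 blocked=[]
Op 6: conn=35 S1=9 S2=15 S3=11 S4=16 blocked=[]
Op 7: conn=22 S1=9 S2=15 S3=-2 S4=16 blocked=[3]
Op 8: conn=3 S1=-10 S2=15 S3=-2 S4=16 blocked=[1, 3]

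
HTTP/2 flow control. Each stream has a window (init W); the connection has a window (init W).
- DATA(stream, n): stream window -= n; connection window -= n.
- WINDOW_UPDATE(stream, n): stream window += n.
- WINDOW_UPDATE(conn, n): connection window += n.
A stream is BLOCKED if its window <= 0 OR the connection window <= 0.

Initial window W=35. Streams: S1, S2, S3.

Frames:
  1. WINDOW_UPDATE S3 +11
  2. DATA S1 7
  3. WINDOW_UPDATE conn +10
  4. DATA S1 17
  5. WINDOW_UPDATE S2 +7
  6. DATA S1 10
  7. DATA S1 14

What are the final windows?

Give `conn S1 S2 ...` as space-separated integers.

Answer: -3 -13 42 46

Derivation:
Op 1: conn=35 S1=35 S2=35 S3=46 blocked=[]
Op 2: conn=28 S1=28 S2=35 S3=46 blocked=[]
Op 3: conn=38 S1=28 S2=35 S3=46 blocked=[]
Op 4: conn=21 S1=11 S2=35 S3=46 blocked=[]
Op 5: conn=21 S1=11 S2=42 S3=46 blocked=[]
Op 6: conn=11 S1=1 S2=42 S3=46 blocked=[]
Op 7: conn=-3 S1=-13 S2=42 S3=46 blocked=[1, 2, 3]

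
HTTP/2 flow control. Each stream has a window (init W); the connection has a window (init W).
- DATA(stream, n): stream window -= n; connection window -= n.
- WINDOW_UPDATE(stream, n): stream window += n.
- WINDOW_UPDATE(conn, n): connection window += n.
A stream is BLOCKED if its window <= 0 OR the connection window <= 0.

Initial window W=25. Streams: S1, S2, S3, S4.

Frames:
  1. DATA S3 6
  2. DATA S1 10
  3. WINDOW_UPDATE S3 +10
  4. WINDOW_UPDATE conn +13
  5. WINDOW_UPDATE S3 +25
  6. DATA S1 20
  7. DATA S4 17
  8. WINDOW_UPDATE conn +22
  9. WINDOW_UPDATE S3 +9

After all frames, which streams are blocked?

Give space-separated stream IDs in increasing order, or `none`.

Op 1: conn=19 S1=25 S2=25 S3=19 S4=25 blocked=[]
Op 2: conn=9 S1=15 S2=25 S3=19 S4=25 blocked=[]
Op 3: conn=9 S1=15 S2=25 S3=29 S4=25 blocked=[]
Op 4: conn=22 S1=15 S2=25 S3=29 S4=25 blocked=[]
Op 5: conn=22 S1=15 S2=25 S3=54 S4=25 blocked=[]
Op 6: conn=2 S1=-5 S2=25 S3=54 S4=25 blocked=[1]
Op 7: conn=-15 S1=-5 S2=25 S3=54 S4=8 blocked=[1, 2, 3, 4]
Op 8: conn=7 S1=-5 S2=25 S3=54 S4=8 blocked=[1]
Op 9: conn=7 S1=-5 S2=25 S3=63 S4=8 blocked=[1]

Answer: S1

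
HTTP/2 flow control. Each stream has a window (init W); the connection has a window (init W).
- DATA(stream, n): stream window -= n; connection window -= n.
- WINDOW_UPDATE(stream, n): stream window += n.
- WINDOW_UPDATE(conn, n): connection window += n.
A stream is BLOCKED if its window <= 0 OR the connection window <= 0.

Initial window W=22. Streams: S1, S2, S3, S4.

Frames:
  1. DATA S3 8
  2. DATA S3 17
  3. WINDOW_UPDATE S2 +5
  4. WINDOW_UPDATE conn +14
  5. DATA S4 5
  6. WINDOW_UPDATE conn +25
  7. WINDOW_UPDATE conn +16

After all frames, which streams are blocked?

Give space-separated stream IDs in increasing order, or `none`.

Answer: S3

Derivation:
Op 1: conn=14 S1=22 S2=22 S3=14 S4=22 blocked=[]
Op 2: conn=-3 S1=22 S2=22 S3=-3 S4=22 blocked=[1, 2, 3, 4]
Op 3: conn=-3 S1=22 S2=27 S3=-3 S4=22 blocked=[1, 2, 3, 4]
Op 4: conn=11 S1=22 S2=27 S3=-3 S4=22 blocked=[3]
Op 5: conn=6 S1=22 S2=27 S3=-3 S4=17 blocked=[3]
Op 6: conn=31 S1=22 S2=27 S3=-3 S4=17 blocked=[3]
Op 7: conn=47 S1=22 S2=27 S3=-3 S4=17 blocked=[3]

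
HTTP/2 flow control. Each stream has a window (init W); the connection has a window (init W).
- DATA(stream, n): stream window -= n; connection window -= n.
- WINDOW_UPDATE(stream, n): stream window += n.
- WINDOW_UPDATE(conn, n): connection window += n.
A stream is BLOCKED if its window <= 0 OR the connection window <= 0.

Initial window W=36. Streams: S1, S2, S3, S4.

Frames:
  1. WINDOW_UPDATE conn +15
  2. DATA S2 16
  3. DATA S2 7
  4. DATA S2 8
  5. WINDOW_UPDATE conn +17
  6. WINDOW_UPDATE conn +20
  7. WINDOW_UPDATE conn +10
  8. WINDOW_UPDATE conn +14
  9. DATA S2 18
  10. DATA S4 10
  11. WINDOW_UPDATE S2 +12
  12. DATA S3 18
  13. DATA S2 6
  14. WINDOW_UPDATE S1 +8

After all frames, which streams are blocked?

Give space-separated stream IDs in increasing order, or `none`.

Answer: S2

Derivation:
Op 1: conn=51 S1=36 S2=36 S3=36 S4=36 blocked=[]
Op 2: conn=35 S1=36 S2=20 S3=36 S4=36 blocked=[]
Op 3: conn=28 S1=36 S2=13 S3=36 S4=36 blocked=[]
Op 4: conn=20 S1=36 S2=5 S3=36 S4=36 blocked=[]
Op 5: conn=37 S1=36 S2=5 S3=36 S4=36 blocked=[]
Op 6: conn=57 S1=36 S2=5 S3=36 S4=36 blocked=[]
Op 7: conn=67 S1=36 S2=5 S3=36 S4=36 blocked=[]
Op 8: conn=81 S1=36 S2=5 S3=36 S4=36 blocked=[]
Op 9: conn=63 S1=36 S2=-13 S3=36 S4=36 blocked=[2]
Op 10: conn=53 S1=36 S2=-13 S3=36 S4=26 blocked=[2]
Op 11: conn=53 S1=36 S2=-1 S3=36 S4=26 blocked=[2]
Op 12: conn=35 S1=36 S2=-1 S3=18 S4=26 blocked=[2]
Op 13: conn=29 S1=36 S2=-7 S3=18 S4=26 blocked=[2]
Op 14: conn=29 S1=44 S2=-7 S3=18 S4=26 blocked=[2]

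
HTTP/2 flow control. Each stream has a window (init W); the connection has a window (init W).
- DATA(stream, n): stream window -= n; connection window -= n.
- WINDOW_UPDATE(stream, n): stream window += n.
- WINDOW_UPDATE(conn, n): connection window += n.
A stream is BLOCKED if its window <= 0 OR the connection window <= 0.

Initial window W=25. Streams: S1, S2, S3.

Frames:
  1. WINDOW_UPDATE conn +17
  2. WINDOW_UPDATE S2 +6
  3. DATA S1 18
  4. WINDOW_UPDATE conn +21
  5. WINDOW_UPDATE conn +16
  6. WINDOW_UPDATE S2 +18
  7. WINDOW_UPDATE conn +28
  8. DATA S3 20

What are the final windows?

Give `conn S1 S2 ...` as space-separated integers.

Op 1: conn=42 S1=25 S2=25 S3=25 blocked=[]
Op 2: conn=42 S1=25 S2=31 S3=25 blocked=[]
Op 3: conn=24 S1=7 S2=31 S3=25 blocked=[]
Op 4: conn=45 S1=7 S2=31 S3=25 blocked=[]
Op 5: conn=61 S1=7 S2=31 S3=25 blocked=[]
Op 6: conn=61 S1=7 S2=49 S3=25 blocked=[]
Op 7: conn=89 S1=7 S2=49 S3=25 blocked=[]
Op 8: conn=69 S1=7 S2=49 S3=5 blocked=[]

Answer: 69 7 49 5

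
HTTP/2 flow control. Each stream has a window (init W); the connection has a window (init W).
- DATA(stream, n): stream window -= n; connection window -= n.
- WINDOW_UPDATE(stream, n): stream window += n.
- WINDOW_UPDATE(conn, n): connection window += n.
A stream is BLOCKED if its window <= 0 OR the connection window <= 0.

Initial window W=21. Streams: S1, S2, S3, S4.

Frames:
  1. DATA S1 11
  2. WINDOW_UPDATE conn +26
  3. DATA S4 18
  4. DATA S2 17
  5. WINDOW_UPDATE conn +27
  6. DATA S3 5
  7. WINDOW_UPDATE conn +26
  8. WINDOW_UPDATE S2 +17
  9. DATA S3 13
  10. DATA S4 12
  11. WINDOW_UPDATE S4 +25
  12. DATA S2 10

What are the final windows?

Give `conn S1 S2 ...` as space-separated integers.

Answer: 14 10 11 3 16

Derivation:
Op 1: conn=10 S1=10 S2=21 S3=21 S4=21 blocked=[]
Op 2: conn=36 S1=10 S2=21 S3=21 S4=21 blocked=[]
Op 3: conn=18 S1=10 S2=21 S3=21 S4=3 blocked=[]
Op 4: conn=1 S1=10 S2=4 S3=21 S4=3 blocked=[]
Op 5: conn=28 S1=10 S2=4 S3=21 S4=3 blocked=[]
Op 6: conn=23 S1=10 S2=4 S3=16 S4=3 blocked=[]
Op 7: conn=49 S1=10 S2=4 S3=16 S4=3 blocked=[]
Op 8: conn=49 S1=10 S2=21 S3=16 S4=3 blocked=[]
Op 9: conn=36 S1=10 S2=21 S3=3 S4=3 blocked=[]
Op 10: conn=24 S1=10 S2=21 S3=3 S4=-9 blocked=[4]
Op 11: conn=24 S1=10 S2=21 S3=3 S4=16 blocked=[]
Op 12: conn=14 S1=10 S2=11 S3=3 S4=16 blocked=[]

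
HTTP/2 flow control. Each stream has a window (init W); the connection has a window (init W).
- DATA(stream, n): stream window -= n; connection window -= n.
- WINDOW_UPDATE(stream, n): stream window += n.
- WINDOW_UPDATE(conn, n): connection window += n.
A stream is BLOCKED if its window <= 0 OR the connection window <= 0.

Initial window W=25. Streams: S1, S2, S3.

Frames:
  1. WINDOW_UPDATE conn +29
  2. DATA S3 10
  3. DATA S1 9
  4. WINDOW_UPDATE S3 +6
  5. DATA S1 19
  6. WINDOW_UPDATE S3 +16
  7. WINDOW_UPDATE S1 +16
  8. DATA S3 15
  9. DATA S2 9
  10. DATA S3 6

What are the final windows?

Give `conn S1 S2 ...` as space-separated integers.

Answer: -14 13 16 16

Derivation:
Op 1: conn=54 S1=25 S2=25 S3=25 blocked=[]
Op 2: conn=44 S1=25 S2=25 S3=15 blocked=[]
Op 3: conn=35 S1=16 S2=25 S3=15 blocked=[]
Op 4: conn=35 S1=16 S2=25 S3=21 blocked=[]
Op 5: conn=16 S1=-3 S2=25 S3=21 blocked=[1]
Op 6: conn=16 S1=-3 S2=25 S3=37 blocked=[1]
Op 7: conn=16 S1=13 S2=25 S3=37 blocked=[]
Op 8: conn=1 S1=13 S2=25 S3=22 blocked=[]
Op 9: conn=-8 S1=13 S2=16 S3=22 blocked=[1, 2, 3]
Op 10: conn=-14 S1=13 S2=16 S3=16 blocked=[1, 2, 3]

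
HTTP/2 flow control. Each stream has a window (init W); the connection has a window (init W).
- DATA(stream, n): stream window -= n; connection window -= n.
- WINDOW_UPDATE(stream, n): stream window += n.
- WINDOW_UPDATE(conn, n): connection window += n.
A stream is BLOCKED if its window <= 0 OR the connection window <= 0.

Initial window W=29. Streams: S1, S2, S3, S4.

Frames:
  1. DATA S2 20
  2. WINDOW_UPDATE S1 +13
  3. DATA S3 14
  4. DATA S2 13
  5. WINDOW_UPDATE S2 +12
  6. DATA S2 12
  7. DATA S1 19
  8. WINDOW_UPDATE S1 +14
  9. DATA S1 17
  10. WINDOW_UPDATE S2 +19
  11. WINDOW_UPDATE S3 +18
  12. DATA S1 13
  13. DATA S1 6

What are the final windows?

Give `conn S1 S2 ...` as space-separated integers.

Op 1: conn=9 S1=29 S2=9 S3=29 S4=29 blocked=[]
Op 2: conn=9 S1=42 S2=9 S3=29 S4=29 blocked=[]
Op 3: conn=-5 S1=42 S2=9 S3=15 S4=29 blocked=[1, 2, 3, 4]
Op 4: conn=-18 S1=42 S2=-4 S3=15 S4=29 blocked=[1, 2, 3, 4]
Op 5: conn=-18 S1=42 S2=8 S3=15 S4=29 blocked=[1, 2, 3, 4]
Op 6: conn=-30 S1=42 S2=-4 S3=15 S4=29 blocked=[1, 2, 3, 4]
Op 7: conn=-49 S1=23 S2=-4 S3=15 S4=29 blocked=[1, 2, 3, 4]
Op 8: conn=-49 S1=37 S2=-4 S3=15 S4=29 blocked=[1, 2, 3, 4]
Op 9: conn=-66 S1=20 S2=-4 S3=15 S4=29 blocked=[1, 2, 3, 4]
Op 10: conn=-66 S1=20 S2=15 S3=15 S4=29 blocked=[1, 2, 3, 4]
Op 11: conn=-66 S1=20 S2=15 S3=33 S4=29 blocked=[1, 2, 3, 4]
Op 12: conn=-79 S1=7 S2=15 S3=33 S4=29 blocked=[1, 2, 3, 4]
Op 13: conn=-85 S1=1 S2=15 S3=33 S4=29 blocked=[1, 2, 3, 4]

Answer: -85 1 15 33 29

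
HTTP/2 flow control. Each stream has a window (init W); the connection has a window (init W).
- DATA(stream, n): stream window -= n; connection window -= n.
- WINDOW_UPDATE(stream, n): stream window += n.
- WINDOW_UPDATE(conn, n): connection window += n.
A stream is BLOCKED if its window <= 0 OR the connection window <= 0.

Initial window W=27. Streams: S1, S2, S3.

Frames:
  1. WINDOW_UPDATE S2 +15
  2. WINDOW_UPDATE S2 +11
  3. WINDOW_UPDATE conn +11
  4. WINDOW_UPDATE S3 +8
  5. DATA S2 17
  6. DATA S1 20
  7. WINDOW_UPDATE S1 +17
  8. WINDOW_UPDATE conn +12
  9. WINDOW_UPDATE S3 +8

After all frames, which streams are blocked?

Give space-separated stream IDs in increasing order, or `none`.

Op 1: conn=27 S1=27 S2=42 S3=27 blocked=[]
Op 2: conn=27 S1=27 S2=53 S3=27 blocked=[]
Op 3: conn=38 S1=27 S2=53 S3=27 blocked=[]
Op 4: conn=38 S1=27 S2=53 S3=35 blocked=[]
Op 5: conn=21 S1=27 S2=36 S3=35 blocked=[]
Op 6: conn=1 S1=7 S2=36 S3=35 blocked=[]
Op 7: conn=1 S1=24 S2=36 S3=35 blocked=[]
Op 8: conn=13 S1=24 S2=36 S3=35 blocked=[]
Op 9: conn=13 S1=24 S2=36 S3=43 blocked=[]

Answer: none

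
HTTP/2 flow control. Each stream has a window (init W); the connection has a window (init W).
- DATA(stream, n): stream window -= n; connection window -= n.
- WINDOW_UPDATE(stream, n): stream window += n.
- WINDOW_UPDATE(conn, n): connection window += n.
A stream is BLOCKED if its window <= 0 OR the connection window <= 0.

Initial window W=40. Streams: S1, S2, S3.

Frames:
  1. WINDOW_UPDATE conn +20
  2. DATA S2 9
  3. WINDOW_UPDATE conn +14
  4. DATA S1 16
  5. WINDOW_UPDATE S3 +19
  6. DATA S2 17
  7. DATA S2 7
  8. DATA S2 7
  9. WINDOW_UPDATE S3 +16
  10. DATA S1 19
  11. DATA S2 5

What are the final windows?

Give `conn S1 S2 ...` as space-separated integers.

Op 1: conn=60 S1=40 S2=40 S3=40 blocked=[]
Op 2: conn=51 S1=40 S2=31 S3=40 blocked=[]
Op 3: conn=65 S1=40 S2=31 S3=40 blocked=[]
Op 4: conn=49 S1=24 S2=31 S3=40 blocked=[]
Op 5: conn=49 S1=24 S2=31 S3=59 blocked=[]
Op 6: conn=32 S1=24 S2=14 S3=59 blocked=[]
Op 7: conn=25 S1=24 S2=7 S3=59 blocked=[]
Op 8: conn=18 S1=24 S2=0 S3=59 blocked=[2]
Op 9: conn=18 S1=24 S2=0 S3=75 blocked=[2]
Op 10: conn=-1 S1=5 S2=0 S3=75 blocked=[1, 2, 3]
Op 11: conn=-6 S1=5 S2=-5 S3=75 blocked=[1, 2, 3]

Answer: -6 5 -5 75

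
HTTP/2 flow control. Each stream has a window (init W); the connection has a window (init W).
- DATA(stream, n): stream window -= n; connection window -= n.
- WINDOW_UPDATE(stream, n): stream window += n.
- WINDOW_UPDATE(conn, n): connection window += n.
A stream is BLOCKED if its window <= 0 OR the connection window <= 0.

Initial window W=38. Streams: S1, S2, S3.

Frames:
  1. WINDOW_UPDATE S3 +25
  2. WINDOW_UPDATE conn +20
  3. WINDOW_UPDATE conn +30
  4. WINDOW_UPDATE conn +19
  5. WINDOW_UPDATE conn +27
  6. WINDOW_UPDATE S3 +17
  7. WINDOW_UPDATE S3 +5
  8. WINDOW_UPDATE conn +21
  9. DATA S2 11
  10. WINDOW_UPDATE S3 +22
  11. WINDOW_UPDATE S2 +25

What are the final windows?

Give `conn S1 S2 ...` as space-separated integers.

Op 1: conn=38 S1=38 S2=38 S3=63 blocked=[]
Op 2: conn=58 S1=38 S2=38 S3=63 blocked=[]
Op 3: conn=88 S1=38 S2=38 S3=63 blocked=[]
Op 4: conn=107 S1=38 S2=38 S3=63 blocked=[]
Op 5: conn=134 S1=38 S2=38 S3=63 blocked=[]
Op 6: conn=134 S1=38 S2=38 S3=80 blocked=[]
Op 7: conn=134 S1=38 S2=38 S3=85 blocked=[]
Op 8: conn=155 S1=38 S2=38 S3=85 blocked=[]
Op 9: conn=144 S1=38 S2=27 S3=85 blocked=[]
Op 10: conn=144 S1=38 S2=27 S3=107 blocked=[]
Op 11: conn=144 S1=38 S2=52 S3=107 blocked=[]

Answer: 144 38 52 107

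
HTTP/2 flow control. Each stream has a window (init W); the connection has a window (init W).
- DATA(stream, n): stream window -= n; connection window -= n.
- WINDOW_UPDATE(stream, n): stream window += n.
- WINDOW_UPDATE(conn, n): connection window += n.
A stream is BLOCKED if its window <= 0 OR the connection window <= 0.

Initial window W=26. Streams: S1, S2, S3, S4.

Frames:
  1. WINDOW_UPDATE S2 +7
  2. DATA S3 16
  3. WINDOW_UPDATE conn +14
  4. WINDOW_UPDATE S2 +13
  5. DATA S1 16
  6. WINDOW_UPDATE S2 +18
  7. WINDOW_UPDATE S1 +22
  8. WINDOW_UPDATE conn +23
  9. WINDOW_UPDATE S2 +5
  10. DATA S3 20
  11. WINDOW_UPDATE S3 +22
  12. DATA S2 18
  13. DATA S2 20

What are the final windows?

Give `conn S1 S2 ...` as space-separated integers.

Op 1: conn=26 S1=26 S2=33 S3=26 S4=26 blocked=[]
Op 2: conn=10 S1=26 S2=33 S3=10 S4=26 blocked=[]
Op 3: conn=24 S1=26 S2=33 S3=10 S4=26 blocked=[]
Op 4: conn=24 S1=26 S2=46 S3=10 S4=26 blocked=[]
Op 5: conn=8 S1=10 S2=46 S3=10 S4=26 blocked=[]
Op 6: conn=8 S1=10 S2=64 S3=10 S4=26 blocked=[]
Op 7: conn=8 S1=32 S2=64 S3=10 S4=26 blocked=[]
Op 8: conn=31 S1=32 S2=64 S3=10 S4=26 blocked=[]
Op 9: conn=31 S1=32 S2=69 S3=10 S4=26 blocked=[]
Op 10: conn=11 S1=32 S2=69 S3=-10 S4=26 blocked=[3]
Op 11: conn=11 S1=32 S2=69 S3=12 S4=26 blocked=[]
Op 12: conn=-7 S1=32 S2=51 S3=12 S4=26 blocked=[1, 2, 3, 4]
Op 13: conn=-27 S1=32 S2=31 S3=12 S4=26 blocked=[1, 2, 3, 4]

Answer: -27 32 31 12 26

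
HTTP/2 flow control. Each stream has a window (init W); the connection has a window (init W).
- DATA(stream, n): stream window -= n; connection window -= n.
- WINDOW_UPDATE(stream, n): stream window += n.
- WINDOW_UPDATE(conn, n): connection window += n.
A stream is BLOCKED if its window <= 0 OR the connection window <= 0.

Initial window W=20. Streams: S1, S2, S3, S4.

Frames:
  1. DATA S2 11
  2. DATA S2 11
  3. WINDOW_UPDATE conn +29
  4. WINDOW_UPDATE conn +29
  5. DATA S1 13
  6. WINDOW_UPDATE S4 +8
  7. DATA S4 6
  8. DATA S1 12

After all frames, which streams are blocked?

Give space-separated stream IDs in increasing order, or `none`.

Answer: S1 S2

Derivation:
Op 1: conn=9 S1=20 S2=9 S3=20 S4=20 blocked=[]
Op 2: conn=-2 S1=20 S2=-2 S3=20 S4=20 blocked=[1, 2, 3, 4]
Op 3: conn=27 S1=20 S2=-2 S3=20 S4=20 blocked=[2]
Op 4: conn=56 S1=20 S2=-2 S3=20 S4=20 blocked=[2]
Op 5: conn=43 S1=7 S2=-2 S3=20 S4=20 blocked=[2]
Op 6: conn=43 S1=7 S2=-2 S3=20 S4=28 blocked=[2]
Op 7: conn=37 S1=7 S2=-2 S3=20 S4=22 blocked=[2]
Op 8: conn=25 S1=-5 S2=-2 S3=20 S4=22 blocked=[1, 2]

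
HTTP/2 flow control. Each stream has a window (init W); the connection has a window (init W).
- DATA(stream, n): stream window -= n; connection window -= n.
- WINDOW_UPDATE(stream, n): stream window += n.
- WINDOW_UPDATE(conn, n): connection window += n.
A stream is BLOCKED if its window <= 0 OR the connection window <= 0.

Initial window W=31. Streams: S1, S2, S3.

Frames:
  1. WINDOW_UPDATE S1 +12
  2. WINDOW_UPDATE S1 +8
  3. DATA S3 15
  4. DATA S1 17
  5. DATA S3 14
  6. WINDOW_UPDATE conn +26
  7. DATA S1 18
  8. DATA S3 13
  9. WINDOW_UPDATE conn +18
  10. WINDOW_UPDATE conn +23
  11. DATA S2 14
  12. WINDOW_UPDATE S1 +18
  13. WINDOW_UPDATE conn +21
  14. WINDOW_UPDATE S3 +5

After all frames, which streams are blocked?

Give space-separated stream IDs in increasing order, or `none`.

Answer: S3

Derivation:
Op 1: conn=31 S1=43 S2=31 S3=31 blocked=[]
Op 2: conn=31 S1=51 S2=31 S3=31 blocked=[]
Op 3: conn=16 S1=51 S2=31 S3=16 blocked=[]
Op 4: conn=-1 S1=34 S2=31 S3=16 blocked=[1, 2, 3]
Op 5: conn=-15 S1=34 S2=31 S3=2 blocked=[1, 2, 3]
Op 6: conn=11 S1=34 S2=31 S3=2 blocked=[]
Op 7: conn=-7 S1=16 S2=31 S3=2 blocked=[1, 2, 3]
Op 8: conn=-20 S1=16 S2=31 S3=-11 blocked=[1, 2, 3]
Op 9: conn=-2 S1=16 S2=31 S3=-11 blocked=[1, 2, 3]
Op 10: conn=21 S1=16 S2=31 S3=-11 blocked=[3]
Op 11: conn=7 S1=16 S2=17 S3=-11 blocked=[3]
Op 12: conn=7 S1=34 S2=17 S3=-11 blocked=[3]
Op 13: conn=28 S1=34 S2=17 S3=-11 blocked=[3]
Op 14: conn=28 S1=34 S2=17 S3=-6 blocked=[3]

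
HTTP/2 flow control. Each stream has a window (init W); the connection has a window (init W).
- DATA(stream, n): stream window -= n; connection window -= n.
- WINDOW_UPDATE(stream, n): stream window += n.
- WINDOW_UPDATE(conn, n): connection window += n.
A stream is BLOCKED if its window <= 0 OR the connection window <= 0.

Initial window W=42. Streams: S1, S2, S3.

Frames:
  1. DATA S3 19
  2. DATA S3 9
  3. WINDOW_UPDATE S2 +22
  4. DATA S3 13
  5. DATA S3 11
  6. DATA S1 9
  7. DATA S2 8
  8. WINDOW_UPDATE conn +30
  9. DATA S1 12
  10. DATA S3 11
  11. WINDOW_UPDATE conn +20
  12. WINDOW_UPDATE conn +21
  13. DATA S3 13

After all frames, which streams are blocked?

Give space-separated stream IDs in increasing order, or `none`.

Answer: S3

Derivation:
Op 1: conn=23 S1=42 S2=42 S3=23 blocked=[]
Op 2: conn=14 S1=42 S2=42 S3=14 blocked=[]
Op 3: conn=14 S1=42 S2=64 S3=14 blocked=[]
Op 4: conn=1 S1=42 S2=64 S3=1 blocked=[]
Op 5: conn=-10 S1=42 S2=64 S3=-10 blocked=[1, 2, 3]
Op 6: conn=-19 S1=33 S2=64 S3=-10 blocked=[1, 2, 3]
Op 7: conn=-27 S1=33 S2=56 S3=-10 blocked=[1, 2, 3]
Op 8: conn=3 S1=33 S2=56 S3=-10 blocked=[3]
Op 9: conn=-9 S1=21 S2=56 S3=-10 blocked=[1, 2, 3]
Op 10: conn=-20 S1=21 S2=56 S3=-21 blocked=[1, 2, 3]
Op 11: conn=0 S1=21 S2=56 S3=-21 blocked=[1, 2, 3]
Op 12: conn=21 S1=21 S2=56 S3=-21 blocked=[3]
Op 13: conn=8 S1=21 S2=56 S3=-34 blocked=[3]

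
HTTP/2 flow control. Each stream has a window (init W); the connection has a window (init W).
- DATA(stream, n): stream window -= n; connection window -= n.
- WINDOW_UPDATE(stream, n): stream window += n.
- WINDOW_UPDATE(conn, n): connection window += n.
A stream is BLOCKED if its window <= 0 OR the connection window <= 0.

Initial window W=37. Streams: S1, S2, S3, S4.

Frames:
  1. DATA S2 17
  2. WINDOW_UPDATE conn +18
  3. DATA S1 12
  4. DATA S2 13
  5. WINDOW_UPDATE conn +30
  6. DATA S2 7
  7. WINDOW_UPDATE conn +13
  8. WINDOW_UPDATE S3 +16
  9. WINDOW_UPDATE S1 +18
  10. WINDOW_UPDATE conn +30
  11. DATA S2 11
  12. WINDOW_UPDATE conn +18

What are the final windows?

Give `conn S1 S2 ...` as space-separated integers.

Answer: 86 43 -11 53 37

Derivation:
Op 1: conn=20 S1=37 S2=20 S3=37 S4=37 blocked=[]
Op 2: conn=38 S1=37 S2=20 S3=37 S4=37 blocked=[]
Op 3: conn=26 S1=25 S2=20 S3=37 S4=37 blocked=[]
Op 4: conn=13 S1=25 S2=7 S3=37 S4=37 blocked=[]
Op 5: conn=43 S1=25 S2=7 S3=37 S4=37 blocked=[]
Op 6: conn=36 S1=25 S2=0 S3=37 S4=37 blocked=[2]
Op 7: conn=49 S1=25 S2=0 S3=37 S4=37 blocked=[2]
Op 8: conn=49 S1=25 S2=0 S3=53 S4=37 blocked=[2]
Op 9: conn=49 S1=43 S2=0 S3=53 S4=37 blocked=[2]
Op 10: conn=79 S1=43 S2=0 S3=53 S4=37 blocked=[2]
Op 11: conn=68 S1=43 S2=-11 S3=53 S4=37 blocked=[2]
Op 12: conn=86 S1=43 S2=-11 S3=53 S4=37 blocked=[2]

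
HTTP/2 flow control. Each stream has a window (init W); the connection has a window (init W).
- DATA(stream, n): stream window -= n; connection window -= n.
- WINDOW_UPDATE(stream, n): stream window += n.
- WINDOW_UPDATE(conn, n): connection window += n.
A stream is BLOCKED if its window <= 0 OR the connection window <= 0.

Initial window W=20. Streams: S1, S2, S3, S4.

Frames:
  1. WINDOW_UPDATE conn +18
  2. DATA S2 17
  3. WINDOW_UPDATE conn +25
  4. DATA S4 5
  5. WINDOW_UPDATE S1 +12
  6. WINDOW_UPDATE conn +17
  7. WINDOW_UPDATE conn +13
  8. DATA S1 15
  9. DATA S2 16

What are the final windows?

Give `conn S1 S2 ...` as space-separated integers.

Op 1: conn=38 S1=20 S2=20 S3=20 S4=20 blocked=[]
Op 2: conn=21 S1=20 S2=3 S3=20 S4=20 blocked=[]
Op 3: conn=46 S1=20 S2=3 S3=20 S4=20 blocked=[]
Op 4: conn=41 S1=20 S2=3 S3=20 S4=15 blocked=[]
Op 5: conn=41 S1=32 S2=3 S3=20 S4=15 blocked=[]
Op 6: conn=58 S1=32 S2=3 S3=20 S4=15 blocked=[]
Op 7: conn=71 S1=32 S2=3 S3=20 S4=15 blocked=[]
Op 8: conn=56 S1=17 S2=3 S3=20 S4=15 blocked=[]
Op 9: conn=40 S1=17 S2=-13 S3=20 S4=15 blocked=[2]

Answer: 40 17 -13 20 15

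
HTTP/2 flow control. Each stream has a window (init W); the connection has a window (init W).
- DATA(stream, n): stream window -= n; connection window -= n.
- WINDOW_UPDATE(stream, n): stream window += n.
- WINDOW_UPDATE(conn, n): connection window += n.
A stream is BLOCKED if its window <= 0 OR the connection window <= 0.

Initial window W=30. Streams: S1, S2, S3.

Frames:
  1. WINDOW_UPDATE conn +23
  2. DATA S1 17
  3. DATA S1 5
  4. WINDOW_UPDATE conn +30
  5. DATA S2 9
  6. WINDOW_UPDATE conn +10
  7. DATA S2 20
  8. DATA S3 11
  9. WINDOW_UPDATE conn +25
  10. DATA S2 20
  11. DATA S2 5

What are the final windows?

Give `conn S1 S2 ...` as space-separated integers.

Op 1: conn=53 S1=30 S2=30 S3=30 blocked=[]
Op 2: conn=36 S1=13 S2=30 S3=30 blocked=[]
Op 3: conn=31 S1=8 S2=30 S3=30 blocked=[]
Op 4: conn=61 S1=8 S2=30 S3=30 blocked=[]
Op 5: conn=52 S1=8 S2=21 S3=30 blocked=[]
Op 6: conn=62 S1=8 S2=21 S3=30 blocked=[]
Op 7: conn=42 S1=8 S2=1 S3=30 blocked=[]
Op 8: conn=31 S1=8 S2=1 S3=19 blocked=[]
Op 9: conn=56 S1=8 S2=1 S3=19 blocked=[]
Op 10: conn=36 S1=8 S2=-19 S3=19 blocked=[2]
Op 11: conn=31 S1=8 S2=-24 S3=19 blocked=[2]

Answer: 31 8 -24 19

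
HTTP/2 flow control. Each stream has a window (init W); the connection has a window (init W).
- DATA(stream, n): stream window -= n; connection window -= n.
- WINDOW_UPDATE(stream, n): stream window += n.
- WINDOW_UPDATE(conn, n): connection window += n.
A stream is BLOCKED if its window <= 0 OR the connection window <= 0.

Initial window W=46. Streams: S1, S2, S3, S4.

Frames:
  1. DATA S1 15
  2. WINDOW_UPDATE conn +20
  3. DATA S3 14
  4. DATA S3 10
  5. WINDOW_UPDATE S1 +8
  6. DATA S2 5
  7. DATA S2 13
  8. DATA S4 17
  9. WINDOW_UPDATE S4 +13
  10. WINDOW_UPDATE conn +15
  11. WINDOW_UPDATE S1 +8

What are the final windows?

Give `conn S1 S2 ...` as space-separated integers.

Answer: 7 47 28 22 42

Derivation:
Op 1: conn=31 S1=31 S2=46 S3=46 S4=46 blocked=[]
Op 2: conn=51 S1=31 S2=46 S3=46 S4=46 blocked=[]
Op 3: conn=37 S1=31 S2=46 S3=32 S4=46 blocked=[]
Op 4: conn=27 S1=31 S2=46 S3=22 S4=46 blocked=[]
Op 5: conn=27 S1=39 S2=46 S3=22 S4=46 blocked=[]
Op 6: conn=22 S1=39 S2=41 S3=22 S4=46 blocked=[]
Op 7: conn=9 S1=39 S2=28 S3=22 S4=46 blocked=[]
Op 8: conn=-8 S1=39 S2=28 S3=22 S4=29 blocked=[1, 2, 3, 4]
Op 9: conn=-8 S1=39 S2=28 S3=22 S4=42 blocked=[1, 2, 3, 4]
Op 10: conn=7 S1=39 S2=28 S3=22 S4=42 blocked=[]
Op 11: conn=7 S1=47 S2=28 S3=22 S4=42 blocked=[]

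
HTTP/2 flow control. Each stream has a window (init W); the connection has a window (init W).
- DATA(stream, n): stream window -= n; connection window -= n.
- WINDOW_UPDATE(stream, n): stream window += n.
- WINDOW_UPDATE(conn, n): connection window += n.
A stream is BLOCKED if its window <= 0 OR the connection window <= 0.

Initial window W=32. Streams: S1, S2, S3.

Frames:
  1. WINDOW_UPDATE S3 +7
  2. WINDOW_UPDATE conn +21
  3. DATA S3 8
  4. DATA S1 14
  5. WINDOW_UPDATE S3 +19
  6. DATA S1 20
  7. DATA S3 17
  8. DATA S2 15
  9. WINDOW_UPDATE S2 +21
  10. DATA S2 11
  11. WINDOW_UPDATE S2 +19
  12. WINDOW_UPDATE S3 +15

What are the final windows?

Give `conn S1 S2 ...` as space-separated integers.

Answer: -32 -2 46 48

Derivation:
Op 1: conn=32 S1=32 S2=32 S3=39 blocked=[]
Op 2: conn=53 S1=32 S2=32 S3=39 blocked=[]
Op 3: conn=45 S1=32 S2=32 S3=31 blocked=[]
Op 4: conn=31 S1=18 S2=32 S3=31 blocked=[]
Op 5: conn=31 S1=18 S2=32 S3=50 blocked=[]
Op 6: conn=11 S1=-2 S2=32 S3=50 blocked=[1]
Op 7: conn=-6 S1=-2 S2=32 S3=33 blocked=[1, 2, 3]
Op 8: conn=-21 S1=-2 S2=17 S3=33 blocked=[1, 2, 3]
Op 9: conn=-21 S1=-2 S2=38 S3=33 blocked=[1, 2, 3]
Op 10: conn=-32 S1=-2 S2=27 S3=33 blocked=[1, 2, 3]
Op 11: conn=-32 S1=-2 S2=46 S3=33 blocked=[1, 2, 3]
Op 12: conn=-32 S1=-2 S2=46 S3=48 blocked=[1, 2, 3]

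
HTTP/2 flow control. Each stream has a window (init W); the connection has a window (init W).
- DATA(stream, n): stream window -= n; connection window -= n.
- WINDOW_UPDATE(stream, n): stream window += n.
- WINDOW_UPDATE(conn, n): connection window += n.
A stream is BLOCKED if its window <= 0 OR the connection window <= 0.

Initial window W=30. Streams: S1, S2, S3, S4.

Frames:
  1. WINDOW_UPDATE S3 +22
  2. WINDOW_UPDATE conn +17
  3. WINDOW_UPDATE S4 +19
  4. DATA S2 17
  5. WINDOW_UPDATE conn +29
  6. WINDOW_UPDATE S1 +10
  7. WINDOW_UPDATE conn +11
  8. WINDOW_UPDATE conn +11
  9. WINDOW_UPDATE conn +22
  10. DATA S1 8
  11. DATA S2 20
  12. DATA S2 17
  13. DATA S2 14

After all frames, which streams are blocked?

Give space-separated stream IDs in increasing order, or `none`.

Answer: S2

Derivation:
Op 1: conn=30 S1=30 S2=30 S3=52 S4=30 blocked=[]
Op 2: conn=47 S1=30 S2=30 S3=52 S4=30 blocked=[]
Op 3: conn=47 S1=30 S2=30 S3=52 S4=49 blocked=[]
Op 4: conn=30 S1=30 S2=13 S3=52 S4=49 blocked=[]
Op 5: conn=59 S1=30 S2=13 S3=52 S4=49 blocked=[]
Op 6: conn=59 S1=40 S2=13 S3=52 S4=49 blocked=[]
Op 7: conn=70 S1=40 S2=13 S3=52 S4=49 blocked=[]
Op 8: conn=81 S1=40 S2=13 S3=52 S4=49 blocked=[]
Op 9: conn=103 S1=40 S2=13 S3=52 S4=49 blocked=[]
Op 10: conn=95 S1=32 S2=13 S3=52 S4=49 blocked=[]
Op 11: conn=75 S1=32 S2=-7 S3=52 S4=49 blocked=[2]
Op 12: conn=58 S1=32 S2=-24 S3=52 S4=49 blocked=[2]
Op 13: conn=44 S1=32 S2=-38 S3=52 S4=49 blocked=[2]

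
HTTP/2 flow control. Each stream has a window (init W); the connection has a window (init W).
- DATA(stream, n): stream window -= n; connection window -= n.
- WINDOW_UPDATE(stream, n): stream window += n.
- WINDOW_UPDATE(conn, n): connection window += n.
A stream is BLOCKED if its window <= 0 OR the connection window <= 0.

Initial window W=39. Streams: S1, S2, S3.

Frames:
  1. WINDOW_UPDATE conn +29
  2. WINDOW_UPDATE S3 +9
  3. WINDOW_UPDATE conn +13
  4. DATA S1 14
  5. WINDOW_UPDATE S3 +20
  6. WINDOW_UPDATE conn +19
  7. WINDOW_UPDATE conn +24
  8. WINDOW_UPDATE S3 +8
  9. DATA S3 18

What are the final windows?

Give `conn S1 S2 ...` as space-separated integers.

Answer: 92 25 39 58

Derivation:
Op 1: conn=68 S1=39 S2=39 S3=39 blocked=[]
Op 2: conn=68 S1=39 S2=39 S3=48 blocked=[]
Op 3: conn=81 S1=39 S2=39 S3=48 blocked=[]
Op 4: conn=67 S1=25 S2=39 S3=48 blocked=[]
Op 5: conn=67 S1=25 S2=39 S3=68 blocked=[]
Op 6: conn=86 S1=25 S2=39 S3=68 blocked=[]
Op 7: conn=110 S1=25 S2=39 S3=68 blocked=[]
Op 8: conn=110 S1=25 S2=39 S3=76 blocked=[]
Op 9: conn=92 S1=25 S2=39 S3=58 blocked=[]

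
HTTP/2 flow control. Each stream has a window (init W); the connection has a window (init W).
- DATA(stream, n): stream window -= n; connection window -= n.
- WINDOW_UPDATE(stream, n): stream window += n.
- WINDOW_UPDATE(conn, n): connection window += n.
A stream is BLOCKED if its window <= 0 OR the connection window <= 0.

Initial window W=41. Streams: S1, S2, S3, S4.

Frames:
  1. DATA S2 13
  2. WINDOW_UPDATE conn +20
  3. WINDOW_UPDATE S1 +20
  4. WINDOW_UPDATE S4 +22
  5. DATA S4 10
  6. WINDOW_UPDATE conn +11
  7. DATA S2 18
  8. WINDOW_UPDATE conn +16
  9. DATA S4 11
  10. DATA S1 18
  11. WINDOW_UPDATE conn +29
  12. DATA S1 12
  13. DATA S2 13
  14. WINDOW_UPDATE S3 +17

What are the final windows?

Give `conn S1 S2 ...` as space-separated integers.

Answer: 22 31 -3 58 42

Derivation:
Op 1: conn=28 S1=41 S2=28 S3=41 S4=41 blocked=[]
Op 2: conn=48 S1=41 S2=28 S3=41 S4=41 blocked=[]
Op 3: conn=48 S1=61 S2=28 S3=41 S4=41 blocked=[]
Op 4: conn=48 S1=61 S2=28 S3=41 S4=63 blocked=[]
Op 5: conn=38 S1=61 S2=28 S3=41 S4=53 blocked=[]
Op 6: conn=49 S1=61 S2=28 S3=41 S4=53 blocked=[]
Op 7: conn=31 S1=61 S2=10 S3=41 S4=53 blocked=[]
Op 8: conn=47 S1=61 S2=10 S3=41 S4=53 blocked=[]
Op 9: conn=36 S1=61 S2=10 S3=41 S4=42 blocked=[]
Op 10: conn=18 S1=43 S2=10 S3=41 S4=42 blocked=[]
Op 11: conn=47 S1=43 S2=10 S3=41 S4=42 blocked=[]
Op 12: conn=35 S1=31 S2=10 S3=41 S4=42 blocked=[]
Op 13: conn=22 S1=31 S2=-3 S3=41 S4=42 blocked=[2]
Op 14: conn=22 S1=31 S2=-3 S3=58 S4=42 blocked=[2]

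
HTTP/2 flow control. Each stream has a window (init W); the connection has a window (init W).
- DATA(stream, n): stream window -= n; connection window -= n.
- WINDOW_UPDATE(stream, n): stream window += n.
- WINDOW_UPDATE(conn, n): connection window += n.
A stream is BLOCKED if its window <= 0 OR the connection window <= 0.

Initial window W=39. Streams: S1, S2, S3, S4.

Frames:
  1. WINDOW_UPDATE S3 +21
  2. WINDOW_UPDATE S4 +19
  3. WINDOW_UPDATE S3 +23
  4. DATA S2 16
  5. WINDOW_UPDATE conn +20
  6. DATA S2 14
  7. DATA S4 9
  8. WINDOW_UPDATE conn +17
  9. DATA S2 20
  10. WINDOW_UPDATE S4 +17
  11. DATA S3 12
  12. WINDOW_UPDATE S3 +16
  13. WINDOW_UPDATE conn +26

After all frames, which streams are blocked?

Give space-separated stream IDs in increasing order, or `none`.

Op 1: conn=39 S1=39 S2=39 S3=60 S4=39 blocked=[]
Op 2: conn=39 S1=39 S2=39 S3=60 S4=58 blocked=[]
Op 3: conn=39 S1=39 S2=39 S3=83 S4=58 blocked=[]
Op 4: conn=23 S1=39 S2=23 S3=83 S4=58 blocked=[]
Op 5: conn=43 S1=39 S2=23 S3=83 S4=58 blocked=[]
Op 6: conn=29 S1=39 S2=9 S3=83 S4=58 blocked=[]
Op 7: conn=20 S1=39 S2=9 S3=83 S4=49 blocked=[]
Op 8: conn=37 S1=39 S2=9 S3=83 S4=49 blocked=[]
Op 9: conn=17 S1=39 S2=-11 S3=83 S4=49 blocked=[2]
Op 10: conn=17 S1=39 S2=-11 S3=83 S4=66 blocked=[2]
Op 11: conn=5 S1=39 S2=-11 S3=71 S4=66 blocked=[2]
Op 12: conn=5 S1=39 S2=-11 S3=87 S4=66 blocked=[2]
Op 13: conn=31 S1=39 S2=-11 S3=87 S4=66 blocked=[2]

Answer: S2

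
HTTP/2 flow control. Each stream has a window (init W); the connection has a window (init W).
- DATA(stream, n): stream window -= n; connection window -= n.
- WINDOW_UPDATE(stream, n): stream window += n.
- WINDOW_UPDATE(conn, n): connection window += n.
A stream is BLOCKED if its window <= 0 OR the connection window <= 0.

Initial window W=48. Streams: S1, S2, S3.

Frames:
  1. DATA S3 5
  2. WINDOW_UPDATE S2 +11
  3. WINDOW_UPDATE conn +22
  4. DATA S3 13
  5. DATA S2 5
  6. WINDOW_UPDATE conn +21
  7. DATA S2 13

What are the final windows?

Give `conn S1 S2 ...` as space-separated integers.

Op 1: conn=43 S1=48 S2=48 S3=43 blocked=[]
Op 2: conn=43 S1=48 S2=59 S3=43 blocked=[]
Op 3: conn=65 S1=48 S2=59 S3=43 blocked=[]
Op 4: conn=52 S1=48 S2=59 S3=30 blocked=[]
Op 5: conn=47 S1=48 S2=54 S3=30 blocked=[]
Op 6: conn=68 S1=48 S2=54 S3=30 blocked=[]
Op 7: conn=55 S1=48 S2=41 S3=30 blocked=[]

Answer: 55 48 41 30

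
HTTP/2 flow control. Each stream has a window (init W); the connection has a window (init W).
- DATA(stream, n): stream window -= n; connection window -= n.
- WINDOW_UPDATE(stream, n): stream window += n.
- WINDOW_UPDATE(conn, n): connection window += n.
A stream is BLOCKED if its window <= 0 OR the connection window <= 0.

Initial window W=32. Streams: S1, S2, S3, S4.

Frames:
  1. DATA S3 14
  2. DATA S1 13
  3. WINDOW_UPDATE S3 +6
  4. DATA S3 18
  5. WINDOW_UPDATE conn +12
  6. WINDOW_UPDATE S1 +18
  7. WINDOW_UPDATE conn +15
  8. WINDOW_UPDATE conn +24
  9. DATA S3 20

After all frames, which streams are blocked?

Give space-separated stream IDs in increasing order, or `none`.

Answer: S3

Derivation:
Op 1: conn=18 S1=32 S2=32 S3=18 S4=32 blocked=[]
Op 2: conn=5 S1=19 S2=32 S3=18 S4=32 blocked=[]
Op 3: conn=5 S1=19 S2=32 S3=24 S4=32 blocked=[]
Op 4: conn=-13 S1=19 S2=32 S3=6 S4=32 blocked=[1, 2, 3, 4]
Op 5: conn=-1 S1=19 S2=32 S3=6 S4=32 blocked=[1, 2, 3, 4]
Op 6: conn=-1 S1=37 S2=32 S3=6 S4=32 blocked=[1, 2, 3, 4]
Op 7: conn=14 S1=37 S2=32 S3=6 S4=32 blocked=[]
Op 8: conn=38 S1=37 S2=32 S3=6 S4=32 blocked=[]
Op 9: conn=18 S1=37 S2=32 S3=-14 S4=32 blocked=[3]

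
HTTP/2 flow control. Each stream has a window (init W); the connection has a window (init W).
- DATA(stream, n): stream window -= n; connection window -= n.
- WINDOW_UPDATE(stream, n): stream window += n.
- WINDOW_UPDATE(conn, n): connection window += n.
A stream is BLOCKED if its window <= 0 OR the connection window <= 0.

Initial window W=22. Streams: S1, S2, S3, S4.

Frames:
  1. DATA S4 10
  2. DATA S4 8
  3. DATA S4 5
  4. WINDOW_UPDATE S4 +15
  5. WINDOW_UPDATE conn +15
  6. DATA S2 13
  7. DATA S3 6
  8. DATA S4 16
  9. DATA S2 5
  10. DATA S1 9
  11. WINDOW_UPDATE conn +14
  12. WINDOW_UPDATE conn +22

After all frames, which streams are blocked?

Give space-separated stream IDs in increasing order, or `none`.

Answer: S4

Derivation:
Op 1: conn=12 S1=22 S2=22 S3=22 S4=12 blocked=[]
Op 2: conn=4 S1=22 S2=22 S3=22 S4=4 blocked=[]
Op 3: conn=-1 S1=22 S2=22 S3=22 S4=-1 blocked=[1, 2, 3, 4]
Op 4: conn=-1 S1=22 S2=22 S3=22 S4=14 blocked=[1, 2, 3, 4]
Op 5: conn=14 S1=22 S2=22 S3=22 S4=14 blocked=[]
Op 6: conn=1 S1=22 S2=9 S3=22 S4=14 blocked=[]
Op 7: conn=-5 S1=22 S2=9 S3=16 S4=14 blocked=[1, 2, 3, 4]
Op 8: conn=-21 S1=22 S2=9 S3=16 S4=-2 blocked=[1, 2, 3, 4]
Op 9: conn=-26 S1=22 S2=4 S3=16 S4=-2 blocked=[1, 2, 3, 4]
Op 10: conn=-35 S1=13 S2=4 S3=16 S4=-2 blocked=[1, 2, 3, 4]
Op 11: conn=-21 S1=13 S2=4 S3=16 S4=-2 blocked=[1, 2, 3, 4]
Op 12: conn=1 S1=13 S2=4 S3=16 S4=-2 blocked=[4]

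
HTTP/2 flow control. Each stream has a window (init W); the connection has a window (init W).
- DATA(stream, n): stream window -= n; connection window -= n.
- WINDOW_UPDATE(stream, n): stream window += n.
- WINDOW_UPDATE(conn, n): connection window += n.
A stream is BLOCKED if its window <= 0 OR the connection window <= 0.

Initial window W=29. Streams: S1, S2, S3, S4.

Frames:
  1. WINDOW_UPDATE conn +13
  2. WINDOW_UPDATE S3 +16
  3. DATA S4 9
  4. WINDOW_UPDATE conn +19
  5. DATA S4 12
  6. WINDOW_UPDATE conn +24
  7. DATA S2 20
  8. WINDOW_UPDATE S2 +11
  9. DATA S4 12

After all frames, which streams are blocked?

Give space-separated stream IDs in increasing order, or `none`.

Op 1: conn=42 S1=29 S2=29 S3=29 S4=29 blocked=[]
Op 2: conn=42 S1=29 S2=29 S3=45 S4=29 blocked=[]
Op 3: conn=33 S1=29 S2=29 S3=45 S4=20 blocked=[]
Op 4: conn=52 S1=29 S2=29 S3=45 S4=20 blocked=[]
Op 5: conn=40 S1=29 S2=29 S3=45 S4=8 blocked=[]
Op 6: conn=64 S1=29 S2=29 S3=45 S4=8 blocked=[]
Op 7: conn=44 S1=29 S2=9 S3=45 S4=8 blocked=[]
Op 8: conn=44 S1=29 S2=20 S3=45 S4=8 blocked=[]
Op 9: conn=32 S1=29 S2=20 S3=45 S4=-4 blocked=[4]

Answer: S4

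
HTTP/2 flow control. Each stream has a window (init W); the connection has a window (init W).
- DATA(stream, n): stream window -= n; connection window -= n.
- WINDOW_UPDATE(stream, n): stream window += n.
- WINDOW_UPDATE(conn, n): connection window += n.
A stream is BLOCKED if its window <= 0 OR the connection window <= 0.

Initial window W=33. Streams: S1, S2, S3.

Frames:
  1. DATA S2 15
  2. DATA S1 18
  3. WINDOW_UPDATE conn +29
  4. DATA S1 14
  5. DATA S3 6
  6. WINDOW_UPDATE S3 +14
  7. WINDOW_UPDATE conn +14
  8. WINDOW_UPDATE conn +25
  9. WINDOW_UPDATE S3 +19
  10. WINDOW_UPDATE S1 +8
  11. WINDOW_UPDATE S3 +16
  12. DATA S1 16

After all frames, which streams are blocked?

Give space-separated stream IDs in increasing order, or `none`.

Answer: S1

Derivation:
Op 1: conn=18 S1=33 S2=18 S3=33 blocked=[]
Op 2: conn=0 S1=15 S2=18 S3=33 blocked=[1, 2, 3]
Op 3: conn=29 S1=15 S2=18 S3=33 blocked=[]
Op 4: conn=15 S1=1 S2=18 S3=33 blocked=[]
Op 5: conn=9 S1=1 S2=18 S3=27 blocked=[]
Op 6: conn=9 S1=1 S2=18 S3=41 blocked=[]
Op 7: conn=23 S1=1 S2=18 S3=41 blocked=[]
Op 8: conn=48 S1=1 S2=18 S3=41 blocked=[]
Op 9: conn=48 S1=1 S2=18 S3=60 blocked=[]
Op 10: conn=48 S1=9 S2=18 S3=60 blocked=[]
Op 11: conn=48 S1=9 S2=18 S3=76 blocked=[]
Op 12: conn=32 S1=-7 S2=18 S3=76 blocked=[1]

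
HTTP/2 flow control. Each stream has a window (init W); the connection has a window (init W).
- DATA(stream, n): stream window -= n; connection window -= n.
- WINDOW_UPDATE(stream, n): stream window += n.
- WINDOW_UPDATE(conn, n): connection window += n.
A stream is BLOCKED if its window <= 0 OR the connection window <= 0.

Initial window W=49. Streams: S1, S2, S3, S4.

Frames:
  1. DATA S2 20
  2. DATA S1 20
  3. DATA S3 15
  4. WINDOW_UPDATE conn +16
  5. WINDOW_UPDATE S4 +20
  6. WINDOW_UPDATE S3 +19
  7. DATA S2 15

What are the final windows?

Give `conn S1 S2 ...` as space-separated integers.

Answer: -5 29 14 53 69

Derivation:
Op 1: conn=29 S1=49 S2=29 S3=49 S4=49 blocked=[]
Op 2: conn=9 S1=29 S2=29 S3=49 S4=49 blocked=[]
Op 3: conn=-6 S1=29 S2=29 S3=34 S4=49 blocked=[1, 2, 3, 4]
Op 4: conn=10 S1=29 S2=29 S3=34 S4=49 blocked=[]
Op 5: conn=10 S1=29 S2=29 S3=34 S4=69 blocked=[]
Op 6: conn=10 S1=29 S2=29 S3=53 S4=69 blocked=[]
Op 7: conn=-5 S1=29 S2=14 S3=53 S4=69 blocked=[1, 2, 3, 4]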